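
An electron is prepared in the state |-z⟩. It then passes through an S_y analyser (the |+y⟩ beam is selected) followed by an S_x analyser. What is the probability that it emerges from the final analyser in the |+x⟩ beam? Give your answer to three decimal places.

0.250

First analyser (S_y): from |-z⟩, P(|+y⟩) = 1/2.
After stage 1 the state is |+y⟩; P(|+x⟩) = |⟨+x|+y⟩|² = 1/2.
Joint probability = 1/2 × 1/2 = 0.250.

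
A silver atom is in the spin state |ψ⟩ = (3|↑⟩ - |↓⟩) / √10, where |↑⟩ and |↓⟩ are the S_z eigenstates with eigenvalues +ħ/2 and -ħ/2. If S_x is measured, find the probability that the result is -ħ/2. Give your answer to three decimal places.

|-x⟩ = (|↑⟩ - |↓⟩)/√2, so ⟨-x|ψ⟩ = (4) / (√2·√10).
P = |4|² / 20 = 16/20.

0.800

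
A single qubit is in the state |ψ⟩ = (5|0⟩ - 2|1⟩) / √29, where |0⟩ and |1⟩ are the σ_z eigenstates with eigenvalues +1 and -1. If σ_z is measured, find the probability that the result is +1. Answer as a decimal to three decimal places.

0.862

The +1 outcome corresponds to |0⟩. Its amplitude in |ψ⟩ is 5/√29.
P = |5|² / 29 = 25/29.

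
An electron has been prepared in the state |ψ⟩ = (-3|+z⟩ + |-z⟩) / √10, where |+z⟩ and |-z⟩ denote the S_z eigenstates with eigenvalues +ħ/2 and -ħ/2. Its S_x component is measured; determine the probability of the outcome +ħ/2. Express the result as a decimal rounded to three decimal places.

|+x⟩ = (|+z⟩ + |-z⟩)/√2, so ⟨+x|ψ⟩ = (-2) / (√2·√10).
P = |-2|² / 20 = 4/20.

0.200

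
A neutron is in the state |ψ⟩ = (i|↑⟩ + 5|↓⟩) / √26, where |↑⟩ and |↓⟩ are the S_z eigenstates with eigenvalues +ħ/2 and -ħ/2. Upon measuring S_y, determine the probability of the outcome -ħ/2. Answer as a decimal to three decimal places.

0.692

|-y⟩ = (|↑⟩ - i|↓⟩)/√2, so ⟨-y|ψ⟩ = (6i) / (√2·√26).
P = |6i|² / 52 = 36/52.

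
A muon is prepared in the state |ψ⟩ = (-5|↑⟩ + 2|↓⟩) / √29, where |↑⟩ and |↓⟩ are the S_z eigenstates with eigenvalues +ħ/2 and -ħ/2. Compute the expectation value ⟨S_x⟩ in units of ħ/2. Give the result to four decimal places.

⟨σ_x⟩ = 2 Re(a* b)/(|a|²+|b|²) with a = -5, b = 2.
a* b = -10, so ⟨σ_x⟩ = -20/29.
⟨S_x⟩ = (ħ/2)·⟨σ_x⟩.

-0.6897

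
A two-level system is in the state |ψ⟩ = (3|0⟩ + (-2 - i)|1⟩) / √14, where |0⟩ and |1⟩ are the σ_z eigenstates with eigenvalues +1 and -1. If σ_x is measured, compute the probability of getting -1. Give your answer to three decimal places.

0.929

|-x⟩ = (|0⟩ - |1⟩)/√2, so ⟨-x|ψ⟩ = (5 + i) / (√2·√14).
P = |5 + i|² / 28 = 26/28.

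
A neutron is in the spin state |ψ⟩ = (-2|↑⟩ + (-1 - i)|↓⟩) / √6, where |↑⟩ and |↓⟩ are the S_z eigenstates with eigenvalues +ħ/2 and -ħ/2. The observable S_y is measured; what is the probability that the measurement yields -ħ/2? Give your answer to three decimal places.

0.167

|-y⟩ = (|↑⟩ - i|↓⟩)/√2, so ⟨-y|ψ⟩ = (-1 - i) / (√2·√6).
P = |-1 - i|² / 12 = 2/12.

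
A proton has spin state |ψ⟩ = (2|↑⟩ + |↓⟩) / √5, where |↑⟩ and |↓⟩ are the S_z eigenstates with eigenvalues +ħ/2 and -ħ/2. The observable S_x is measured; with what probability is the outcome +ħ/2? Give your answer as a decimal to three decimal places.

|+x⟩ = (|↑⟩ + |↓⟩)/√2, so ⟨+x|ψ⟩ = (3) / (√2·√5).
P = |3|² / 10 = 9/10.

0.900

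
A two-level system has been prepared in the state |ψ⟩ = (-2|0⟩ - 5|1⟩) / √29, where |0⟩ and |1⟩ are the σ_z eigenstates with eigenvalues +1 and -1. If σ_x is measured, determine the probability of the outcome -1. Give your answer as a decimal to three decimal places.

0.155

|-x⟩ = (|0⟩ - |1⟩)/√2, so ⟨-x|ψ⟩ = (3) / (√2·√29).
P = |3|² / 58 = 9/58.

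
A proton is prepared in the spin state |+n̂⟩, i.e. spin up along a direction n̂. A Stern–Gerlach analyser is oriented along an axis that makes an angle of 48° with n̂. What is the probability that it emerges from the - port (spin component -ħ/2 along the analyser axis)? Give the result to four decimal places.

0.1654

For spin-½, the probability of finding spin-up along an axis at angle θ to the initial spin direction is cos²(θ/2); spin-down is sin²(θ/2).
θ = 48°, so P = sin²(24°) ≈ 0.1654.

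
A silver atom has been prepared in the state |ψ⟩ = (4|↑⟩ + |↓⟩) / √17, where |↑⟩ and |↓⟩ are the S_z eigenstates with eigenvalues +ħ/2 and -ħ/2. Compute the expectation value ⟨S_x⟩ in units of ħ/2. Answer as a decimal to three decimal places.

0.471

⟨σ_x⟩ = 2 Re(a* b)/(|a|²+|b|²) with a = 4, b = 1.
a* b = 4, so ⟨σ_x⟩ = 8/17.
⟨S_x⟩ = (ħ/2)·⟨σ_x⟩.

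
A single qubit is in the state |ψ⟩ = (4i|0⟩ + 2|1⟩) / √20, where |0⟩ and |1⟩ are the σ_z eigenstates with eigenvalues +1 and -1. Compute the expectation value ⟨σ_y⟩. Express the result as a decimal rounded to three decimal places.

⟨σ_y⟩ = 2 Im(a* b)/(|a|²+|b|²) with a = 4i, b = 2.
a* b = -8i, so ⟨σ_y⟩ = -16/20.

-0.800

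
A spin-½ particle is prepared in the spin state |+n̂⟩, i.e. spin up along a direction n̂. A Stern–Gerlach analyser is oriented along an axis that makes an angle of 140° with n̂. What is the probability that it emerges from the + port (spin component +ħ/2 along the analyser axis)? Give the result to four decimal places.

For spin-½, the probability of finding spin-up along an axis at angle θ to the initial spin direction is cos²(θ/2); spin-down is sin²(θ/2).
θ = 140°, so P = cos²(70°) ≈ 0.1170.

0.1170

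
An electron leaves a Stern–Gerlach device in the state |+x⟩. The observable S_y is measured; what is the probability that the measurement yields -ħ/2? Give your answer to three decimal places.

In the S_z basis, |+x⟩ = (|+z⟩ + |-z⟩)/√2 and |-y⟩ = (|+z⟩ - i|-z⟩)/√2.
|⟨-y|+x⟩|² = 1/2.

0.500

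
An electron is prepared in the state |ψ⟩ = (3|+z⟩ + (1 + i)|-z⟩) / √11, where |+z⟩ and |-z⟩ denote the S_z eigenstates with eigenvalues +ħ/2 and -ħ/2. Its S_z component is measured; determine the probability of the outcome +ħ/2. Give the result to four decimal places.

0.8182

The +ħ/2 outcome corresponds to |+z⟩. Its amplitude in |ψ⟩ is 3/√11.
P = |3|² / 11 = 9/11.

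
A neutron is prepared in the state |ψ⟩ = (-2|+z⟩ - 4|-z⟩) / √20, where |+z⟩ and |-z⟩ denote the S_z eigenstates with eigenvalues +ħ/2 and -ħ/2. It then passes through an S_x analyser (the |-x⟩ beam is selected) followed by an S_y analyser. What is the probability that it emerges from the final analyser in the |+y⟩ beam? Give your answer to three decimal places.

0.050

First analyser (S_x): P(|-x⟩) = |⟨-x|ψ⟩|² = 4/40.
After stage 1 the state is |-x⟩; P(|+y⟩) = |⟨+y|-x⟩|² = 1/2.
Joint probability = 4/40 × 1/2 = 0.050.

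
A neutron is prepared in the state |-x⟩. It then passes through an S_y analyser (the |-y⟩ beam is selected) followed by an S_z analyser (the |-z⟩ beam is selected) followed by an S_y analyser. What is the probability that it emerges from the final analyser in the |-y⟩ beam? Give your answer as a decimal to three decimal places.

First analyser (S_y): from |-x⟩, P(|-y⟩) = 1/2.
After stage 1 the state is |-y⟩; P(|-z⟩) = |⟨-z|-y⟩|² = 1/2.
After stage 2 the state is |-z⟩; P(|-y⟩) = |⟨-y|-z⟩|² = 1/2.
Joint probability = 1/2 × 1/2 × 1/2 = 0.125.

0.125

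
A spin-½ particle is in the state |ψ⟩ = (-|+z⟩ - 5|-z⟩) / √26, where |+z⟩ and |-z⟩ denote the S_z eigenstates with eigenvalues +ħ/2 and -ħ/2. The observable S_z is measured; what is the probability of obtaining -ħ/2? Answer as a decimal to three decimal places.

The -ħ/2 outcome corresponds to |-z⟩. Its amplitude in |ψ⟩ is -5/√26.
P = |-5|² / 26 = 25/26.

0.962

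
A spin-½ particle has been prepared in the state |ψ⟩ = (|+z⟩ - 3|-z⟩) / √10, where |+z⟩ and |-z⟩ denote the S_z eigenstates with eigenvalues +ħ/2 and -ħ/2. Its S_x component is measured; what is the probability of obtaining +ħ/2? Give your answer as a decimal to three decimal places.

|+x⟩ = (|+z⟩ + |-z⟩)/√2, so ⟨+x|ψ⟩ = (-2) / (√2·√10).
P = |-2|² / 20 = 4/20.

0.200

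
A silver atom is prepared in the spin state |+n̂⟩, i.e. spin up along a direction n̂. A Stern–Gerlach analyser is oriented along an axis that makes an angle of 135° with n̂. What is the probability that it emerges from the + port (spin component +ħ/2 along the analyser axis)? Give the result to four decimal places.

0.1464

For spin-½, the probability of finding spin-up along an axis at angle θ to the initial spin direction is cos²(θ/2); spin-down is sin²(θ/2).
θ = 135°, so P = cos²(67.5°) ≈ 0.1464.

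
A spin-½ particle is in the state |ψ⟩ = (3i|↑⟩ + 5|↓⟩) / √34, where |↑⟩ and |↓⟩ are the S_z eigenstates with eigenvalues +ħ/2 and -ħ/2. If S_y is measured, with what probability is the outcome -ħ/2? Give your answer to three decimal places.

|-y⟩ = (|↑⟩ - i|↓⟩)/√2, so ⟨-y|ψ⟩ = (8i) / (√2·√34).
P = |8i|² / 68 = 64/68.

0.941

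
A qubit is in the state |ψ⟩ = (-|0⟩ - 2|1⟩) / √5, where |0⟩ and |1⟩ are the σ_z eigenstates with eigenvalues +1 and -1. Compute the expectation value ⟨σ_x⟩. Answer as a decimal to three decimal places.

⟨σ_x⟩ = 2 Re(a* b)/(|a|²+|b|²) with a = -1, b = -2.
a* b = 2, so ⟨σ_x⟩ = 4/5.

0.800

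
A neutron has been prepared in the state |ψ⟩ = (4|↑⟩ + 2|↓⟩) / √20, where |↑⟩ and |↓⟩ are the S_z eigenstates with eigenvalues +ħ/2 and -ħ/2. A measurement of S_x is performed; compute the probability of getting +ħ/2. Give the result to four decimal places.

|+x⟩ = (|↑⟩ + |↓⟩)/√2, so ⟨+x|ψ⟩ = (6) / (√2·√20).
P = |6|² / 40 = 36/40.

0.9000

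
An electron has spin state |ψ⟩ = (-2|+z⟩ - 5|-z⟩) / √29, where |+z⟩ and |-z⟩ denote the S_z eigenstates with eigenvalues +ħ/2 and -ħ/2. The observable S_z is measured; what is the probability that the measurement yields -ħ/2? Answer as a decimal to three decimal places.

The -ħ/2 outcome corresponds to |-z⟩. Its amplitude in |ψ⟩ is -5/√29.
P = |-5|² / 29 = 25/29.

0.862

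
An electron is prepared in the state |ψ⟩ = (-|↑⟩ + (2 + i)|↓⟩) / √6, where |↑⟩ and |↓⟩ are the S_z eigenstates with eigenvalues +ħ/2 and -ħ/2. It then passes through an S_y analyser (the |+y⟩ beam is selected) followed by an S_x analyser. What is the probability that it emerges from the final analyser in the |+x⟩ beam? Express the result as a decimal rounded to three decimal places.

0.167

First analyser (S_y): P(|+y⟩) = |⟨+y|ψ⟩|² = 4/12.
After stage 1 the state is |+y⟩; P(|+x⟩) = |⟨+x|+y⟩|² = 1/2.
Joint probability = 4/12 × 1/2 = 0.167.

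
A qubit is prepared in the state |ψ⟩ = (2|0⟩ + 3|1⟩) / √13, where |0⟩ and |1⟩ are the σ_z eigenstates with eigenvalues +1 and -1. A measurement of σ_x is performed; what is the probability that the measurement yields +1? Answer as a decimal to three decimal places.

0.962

|+x⟩ = (|0⟩ + |1⟩)/√2, so ⟨+x|ψ⟩ = (5) / (√2·√13).
P = |5|² / 26 = 25/26.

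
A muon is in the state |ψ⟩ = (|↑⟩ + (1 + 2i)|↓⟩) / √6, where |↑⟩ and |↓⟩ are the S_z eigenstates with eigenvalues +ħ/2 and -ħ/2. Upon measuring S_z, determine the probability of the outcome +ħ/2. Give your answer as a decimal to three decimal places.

0.167

The +ħ/2 outcome corresponds to |↑⟩. Its amplitude in |ψ⟩ is 1/√6.
P = |1|² / 6 = 1/6.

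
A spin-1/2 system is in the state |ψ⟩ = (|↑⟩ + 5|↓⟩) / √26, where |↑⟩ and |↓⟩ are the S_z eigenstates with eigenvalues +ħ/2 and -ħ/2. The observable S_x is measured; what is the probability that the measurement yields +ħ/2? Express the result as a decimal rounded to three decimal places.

|+x⟩ = (|↑⟩ + |↓⟩)/√2, so ⟨+x|ψ⟩ = (6) / (√2·√26).
P = |6|² / 52 = 36/52.

0.692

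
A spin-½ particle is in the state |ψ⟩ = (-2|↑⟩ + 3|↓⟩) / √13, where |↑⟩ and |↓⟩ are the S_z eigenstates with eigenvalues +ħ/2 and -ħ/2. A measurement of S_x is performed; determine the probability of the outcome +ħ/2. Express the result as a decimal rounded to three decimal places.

|+x⟩ = (|↑⟩ + |↓⟩)/√2, so ⟨+x|ψ⟩ = (1) / (√2·√13).
P = |1|² / 26 = 1/26.

0.038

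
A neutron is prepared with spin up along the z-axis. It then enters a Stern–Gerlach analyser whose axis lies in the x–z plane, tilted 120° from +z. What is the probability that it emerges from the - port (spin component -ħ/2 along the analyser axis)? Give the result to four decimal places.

0.7500

For spin-½, the probability of finding spin-up along an axis at angle θ to the initial spin direction is cos²(θ/2); spin-down is sin²(θ/2).
θ = 120°, so P = sin²(60°) ≈ 0.7500.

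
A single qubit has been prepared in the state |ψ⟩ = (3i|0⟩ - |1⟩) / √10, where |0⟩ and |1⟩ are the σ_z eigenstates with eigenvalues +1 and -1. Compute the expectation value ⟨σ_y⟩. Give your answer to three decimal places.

⟨σ_y⟩ = 2 Im(a* b)/(|a|²+|b|²) with a = 3i, b = -1.
a* b = 3i, so ⟨σ_y⟩ = 6/10.

0.600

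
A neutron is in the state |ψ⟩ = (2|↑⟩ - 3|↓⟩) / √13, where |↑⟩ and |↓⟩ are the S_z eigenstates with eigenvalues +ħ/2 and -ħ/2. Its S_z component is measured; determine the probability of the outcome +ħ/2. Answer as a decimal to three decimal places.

0.308

The +ħ/2 outcome corresponds to |↑⟩. Its amplitude in |ψ⟩ is 2/√13.
P = |2|² / 13 = 4/13.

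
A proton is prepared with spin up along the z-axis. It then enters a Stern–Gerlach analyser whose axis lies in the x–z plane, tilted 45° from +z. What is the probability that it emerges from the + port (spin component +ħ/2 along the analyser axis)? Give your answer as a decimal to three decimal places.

For spin-½, the probability of finding spin-up along an axis at angle θ to the initial spin direction is cos²(θ/2); spin-down is sin²(θ/2).
θ = 45°, so P = cos²(22.5°) ≈ 0.854.

0.854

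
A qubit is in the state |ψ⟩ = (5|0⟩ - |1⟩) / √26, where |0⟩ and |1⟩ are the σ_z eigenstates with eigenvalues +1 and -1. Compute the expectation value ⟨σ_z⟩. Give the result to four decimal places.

0.9231

⟨σ_z⟩ = |a|² - |b|² divided by |a|²+|b|², with a, b the |0⟩, |1⟩ amplitudes.
= (25 - 1)/26 = 24/26.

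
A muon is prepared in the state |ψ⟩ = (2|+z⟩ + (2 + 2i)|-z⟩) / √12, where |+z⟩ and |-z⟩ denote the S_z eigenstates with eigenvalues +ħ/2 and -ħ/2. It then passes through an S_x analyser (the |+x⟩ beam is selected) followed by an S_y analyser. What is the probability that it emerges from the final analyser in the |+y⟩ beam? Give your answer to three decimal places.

0.417

First analyser (S_x): P(|+x⟩) = |⟨+x|ψ⟩|² = 20/24.
After stage 1 the state is |+x⟩; P(|+y⟩) = |⟨+y|+x⟩|² = 1/2.
Joint probability = 20/24 × 1/2 = 0.417.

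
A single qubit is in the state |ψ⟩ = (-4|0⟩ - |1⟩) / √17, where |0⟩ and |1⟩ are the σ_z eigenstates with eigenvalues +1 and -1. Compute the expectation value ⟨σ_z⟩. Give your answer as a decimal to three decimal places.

⟨σ_z⟩ = |a|² - |b|² divided by |a|²+|b|², with a, b the |0⟩, |1⟩ amplitudes.
= (16 - 1)/17 = 15/17.

0.882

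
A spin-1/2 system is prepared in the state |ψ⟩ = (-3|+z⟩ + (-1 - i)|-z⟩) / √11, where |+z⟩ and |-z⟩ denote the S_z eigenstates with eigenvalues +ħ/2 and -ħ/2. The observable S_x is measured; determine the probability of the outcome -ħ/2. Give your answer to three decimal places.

0.227

|-x⟩ = (|+z⟩ - |-z⟩)/√2, so ⟨-x|ψ⟩ = (-2 + i) / (√2·√11).
P = |-2 + i|² / 22 = 5/22.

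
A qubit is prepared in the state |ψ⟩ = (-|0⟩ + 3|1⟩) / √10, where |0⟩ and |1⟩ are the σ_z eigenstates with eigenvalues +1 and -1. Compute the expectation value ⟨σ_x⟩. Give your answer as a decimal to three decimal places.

⟨σ_x⟩ = 2 Re(a* b)/(|a|²+|b|²) with a = -1, b = 3.
a* b = -3, so ⟨σ_x⟩ = -6/10.

-0.600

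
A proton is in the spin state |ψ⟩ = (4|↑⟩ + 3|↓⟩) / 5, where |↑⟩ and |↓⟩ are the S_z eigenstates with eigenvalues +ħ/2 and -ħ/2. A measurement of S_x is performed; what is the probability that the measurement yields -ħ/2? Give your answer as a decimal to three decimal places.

|-x⟩ = (|↑⟩ - |↓⟩)/√2, so ⟨-x|ψ⟩ = (1) / (√2·5).
P = |1|² / 50 = 1/50.

0.020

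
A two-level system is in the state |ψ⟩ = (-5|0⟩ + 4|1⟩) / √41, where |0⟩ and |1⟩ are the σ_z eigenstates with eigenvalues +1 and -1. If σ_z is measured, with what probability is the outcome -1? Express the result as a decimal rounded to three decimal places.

The -1 outcome corresponds to |1⟩. Its amplitude in |ψ⟩ is 4/√41.
P = |4|² / 41 = 16/41.

0.390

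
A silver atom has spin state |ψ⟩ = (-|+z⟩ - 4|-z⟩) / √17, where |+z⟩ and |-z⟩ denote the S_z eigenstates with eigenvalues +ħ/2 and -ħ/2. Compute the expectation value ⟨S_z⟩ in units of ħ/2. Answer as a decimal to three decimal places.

⟨σ_z⟩ = |a|² - |b|² divided by |a|²+|b|², with a, b the |+z⟩, |-z⟩ amplitudes.
= (1 - 16)/17 = -15/17.
⟨S_z⟩ = (ħ/2)·⟨σ_z⟩.

-0.882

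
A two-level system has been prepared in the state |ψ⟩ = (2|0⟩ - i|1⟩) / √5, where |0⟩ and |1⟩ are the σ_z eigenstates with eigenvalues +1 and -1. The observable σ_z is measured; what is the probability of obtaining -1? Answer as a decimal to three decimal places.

The -1 outcome corresponds to |1⟩. Its amplitude in |ψ⟩ is -i/√5.
P = |-i|² / 5 = 1/5.

0.200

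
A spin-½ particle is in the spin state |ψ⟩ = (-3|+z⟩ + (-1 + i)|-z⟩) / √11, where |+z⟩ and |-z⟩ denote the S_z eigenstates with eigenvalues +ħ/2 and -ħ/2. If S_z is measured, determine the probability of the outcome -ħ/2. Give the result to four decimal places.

0.1818

The -ħ/2 outcome corresponds to |-z⟩. Its amplitude in |ψ⟩ is (-1 + i)/√11.
P = |-1 + i|² / 11 = 2/11.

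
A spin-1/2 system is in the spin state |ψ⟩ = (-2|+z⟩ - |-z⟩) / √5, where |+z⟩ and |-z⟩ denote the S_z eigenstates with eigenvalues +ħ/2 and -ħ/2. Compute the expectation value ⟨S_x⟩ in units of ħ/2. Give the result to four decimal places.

⟨σ_x⟩ = 2 Re(a* b)/(|a|²+|b|²) with a = -2, b = -1.
a* b = 2, so ⟨σ_x⟩ = 4/5.
⟨S_x⟩ = (ħ/2)·⟨σ_x⟩.

0.8000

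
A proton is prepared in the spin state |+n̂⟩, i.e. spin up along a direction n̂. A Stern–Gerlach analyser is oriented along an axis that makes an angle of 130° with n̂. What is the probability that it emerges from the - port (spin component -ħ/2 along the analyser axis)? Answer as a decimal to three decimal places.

For spin-½, the probability of finding spin-up along an axis at angle θ to the initial spin direction is cos²(θ/2); spin-down is sin²(θ/2).
θ = 130°, so P = sin²(65°) ≈ 0.821.

0.821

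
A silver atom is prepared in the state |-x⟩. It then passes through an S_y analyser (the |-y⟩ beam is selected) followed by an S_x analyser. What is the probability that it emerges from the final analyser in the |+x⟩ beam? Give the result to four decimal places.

First analyser (S_y): from |-x⟩, P(|-y⟩) = 1/2.
After stage 1 the state is |-y⟩; P(|+x⟩) = |⟨+x|-y⟩|² = 1/2.
Joint probability = 1/2 × 1/2 = 0.2500.

0.2500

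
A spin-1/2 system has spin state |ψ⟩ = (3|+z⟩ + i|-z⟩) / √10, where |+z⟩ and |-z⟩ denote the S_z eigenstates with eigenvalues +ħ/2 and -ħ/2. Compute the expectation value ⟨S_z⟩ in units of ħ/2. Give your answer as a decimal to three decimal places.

⟨σ_z⟩ = |a|² - |b|² divided by |a|²+|b|², with a, b the |+z⟩, |-z⟩ amplitudes.
= (9 - 1)/10 = 8/10.
⟨S_z⟩ = (ħ/2)·⟨σ_z⟩.

0.800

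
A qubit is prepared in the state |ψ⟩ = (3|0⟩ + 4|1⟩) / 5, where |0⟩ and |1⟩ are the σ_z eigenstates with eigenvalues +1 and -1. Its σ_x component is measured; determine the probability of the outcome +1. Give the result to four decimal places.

|+x⟩ = (|0⟩ + |1⟩)/√2, so ⟨+x|ψ⟩ = (7) / (√2·5).
P = |7|² / 50 = 49/50.

0.9800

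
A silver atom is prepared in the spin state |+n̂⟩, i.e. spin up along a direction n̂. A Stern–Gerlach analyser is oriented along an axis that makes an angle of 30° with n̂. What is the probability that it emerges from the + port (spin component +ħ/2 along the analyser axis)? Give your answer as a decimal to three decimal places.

0.933

For spin-½, the probability of finding spin-up along an axis at angle θ to the initial spin direction is cos²(θ/2); spin-down is sin²(θ/2).
θ = 30°, so P = cos²(15°) ≈ 0.933.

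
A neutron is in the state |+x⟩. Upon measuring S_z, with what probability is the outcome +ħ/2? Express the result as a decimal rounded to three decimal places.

In the S_z basis, |+x⟩ = (|↑⟩ + |↓⟩)/√2 and |+z⟩ = |↑⟩.
|⟨+z|+x⟩|² = 1/2.

0.500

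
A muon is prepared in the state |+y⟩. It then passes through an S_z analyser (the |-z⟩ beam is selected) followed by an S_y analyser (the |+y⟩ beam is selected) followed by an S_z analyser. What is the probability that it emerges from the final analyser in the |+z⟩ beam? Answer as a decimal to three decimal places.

0.125

First analyser (S_z): from |+y⟩, P(|-z⟩) = 1/2.
After stage 1 the state is |-z⟩; P(|+y⟩) = |⟨+y|-z⟩|² = 1/2.
After stage 2 the state is |+y⟩; P(|+z⟩) = |⟨+z|+y⟩|² = 1/2.
Joint probability = 1/2 × 1/2 × 1/2 = 0.125.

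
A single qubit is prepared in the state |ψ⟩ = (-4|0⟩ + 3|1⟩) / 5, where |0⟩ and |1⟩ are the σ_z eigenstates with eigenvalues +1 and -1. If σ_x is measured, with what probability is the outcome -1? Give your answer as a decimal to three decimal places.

0.980

|-x⟩ = (|0⟩ - |1⟩)/√2, so ⟨-x|ψ⟩ = (-7) / (√2·5).
P = |-7|² / 50 = 49/50.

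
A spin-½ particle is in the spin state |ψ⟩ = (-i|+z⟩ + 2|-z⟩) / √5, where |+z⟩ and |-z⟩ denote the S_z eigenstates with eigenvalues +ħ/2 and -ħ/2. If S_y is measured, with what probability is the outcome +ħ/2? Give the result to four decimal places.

0.9000

|+y⟩ = (|+z⟩ + i|-z⟩)/√2, so ⟨+y|ψ⟩ = (-3i) / (√2·√5).
P = |-3i|² / 10 = 9/10.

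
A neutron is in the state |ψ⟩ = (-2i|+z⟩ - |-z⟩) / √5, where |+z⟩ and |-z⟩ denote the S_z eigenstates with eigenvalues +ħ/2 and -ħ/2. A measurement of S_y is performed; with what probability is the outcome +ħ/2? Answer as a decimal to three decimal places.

0.100

|+y⟩ = (|+z⟩ + i|-z⟩)/√2, so ⟨+y|ψ⟩ = (-i) / (√2·√5).
P = |-i|² / 10 = 1/10.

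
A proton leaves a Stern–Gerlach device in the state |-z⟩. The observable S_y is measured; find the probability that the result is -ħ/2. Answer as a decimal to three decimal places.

In the S_z basis, |-z⟩ = |↓⟩ and |-y⟩ = (|↑⟩ - i|↓⟩)/√2.
|⟨-y|-z⟩|² = 1/2.

0.500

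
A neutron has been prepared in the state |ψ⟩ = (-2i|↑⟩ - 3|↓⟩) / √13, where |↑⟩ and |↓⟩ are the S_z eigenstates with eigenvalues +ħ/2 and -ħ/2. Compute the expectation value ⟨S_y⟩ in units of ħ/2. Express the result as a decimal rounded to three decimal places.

-0.923

⟨σ_y⟩ = 2 Im(a* b)/(|a|²+|b|²) with a = -2i, b = -3.
a* b = -6i, so ⟨σ_y⟩ = -12/13.
⟨S_y⟩ = (ħ/2)·⟨σ_y⟩.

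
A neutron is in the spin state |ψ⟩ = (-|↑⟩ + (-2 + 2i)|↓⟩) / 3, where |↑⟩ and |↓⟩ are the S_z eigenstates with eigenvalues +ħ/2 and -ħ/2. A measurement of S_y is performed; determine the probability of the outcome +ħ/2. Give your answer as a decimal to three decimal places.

0.278

|+y⟩ = (|↑⟩ + i|↓⟩)/√2, so ⟨+y|ψ⟩ = (1 + 2i) / (√2·3).
P = |1 + 2i|² / 18 = 5/18.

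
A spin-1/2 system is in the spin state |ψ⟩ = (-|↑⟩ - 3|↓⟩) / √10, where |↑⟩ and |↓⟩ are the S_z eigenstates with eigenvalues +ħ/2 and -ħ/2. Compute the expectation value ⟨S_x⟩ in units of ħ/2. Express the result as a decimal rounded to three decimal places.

⟨σ_x⟩ = 2 Re(a* b)/(|a|²+|b|²) with a = -1, b = -3.
a* b = 3, so ⟨σ_x⟩ = 6/10.
⟨S_x⟩ = (ħ/2)·⟨σ_x⟩.

0.600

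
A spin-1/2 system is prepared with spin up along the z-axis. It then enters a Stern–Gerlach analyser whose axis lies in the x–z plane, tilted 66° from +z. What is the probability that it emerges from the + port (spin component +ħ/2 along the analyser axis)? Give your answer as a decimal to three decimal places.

For spin-½, the probability of finding spin-up along an axis at angle θ to the initial spin direction is cos²(θ/2); spin-down is sin²(θ/2).
θ = 66°, so P = cos²(33°) ≈ 0.703.

0.703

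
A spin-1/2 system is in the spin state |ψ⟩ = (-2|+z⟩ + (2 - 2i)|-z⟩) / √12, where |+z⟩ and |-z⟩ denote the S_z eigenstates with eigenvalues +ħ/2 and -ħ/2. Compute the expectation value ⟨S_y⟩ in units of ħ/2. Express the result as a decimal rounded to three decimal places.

0.667

⟨σ_y⟩ = 2 Im(a* b)/(|a|²+|b|²) with a = -2, b = (2 - 2i).
a* b = (-4 + 4i), so ⟨σ_y⟩ = 8/12.
⟨S_y⟩ = (ħ/2)·⟨σ_y⟩.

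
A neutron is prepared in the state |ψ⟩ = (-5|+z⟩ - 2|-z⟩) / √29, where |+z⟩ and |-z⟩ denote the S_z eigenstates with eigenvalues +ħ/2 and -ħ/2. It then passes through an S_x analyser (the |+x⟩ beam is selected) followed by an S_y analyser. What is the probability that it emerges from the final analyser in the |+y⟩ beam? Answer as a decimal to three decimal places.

First analyser (S_x): P(|+x⟩) = |⟨+x|ψ⟩|² = 49/58.
After stage 1 the state is |+x⟩; P(|+y⟩) = |⟨+y|+x⟩|² = 1/2.
Joint probability = 49/58 × 1/2 = 0.422.

0.422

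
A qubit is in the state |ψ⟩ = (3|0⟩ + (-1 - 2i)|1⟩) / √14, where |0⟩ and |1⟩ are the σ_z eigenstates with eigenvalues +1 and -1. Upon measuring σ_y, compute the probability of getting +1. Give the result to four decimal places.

|+y⟩ = (|0⟩ + i|1⟩)/√2, so ⟨+y|ψ⟩ = (1 + i) / (√2·√14).
P = |1 + i|² / 28 = 2/28.

0.0714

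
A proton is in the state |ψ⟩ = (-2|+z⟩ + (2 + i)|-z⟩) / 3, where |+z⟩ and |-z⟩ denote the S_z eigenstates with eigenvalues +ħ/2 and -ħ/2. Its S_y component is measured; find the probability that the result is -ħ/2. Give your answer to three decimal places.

0.722

|-y⟩ = (|+z⟩ - i|-z⟩)/√2, so ⟨-y|ψ⟩ = (-3 + 2i) / (√2·3).
P = |-3 + 2i|² / 18 = 13/18.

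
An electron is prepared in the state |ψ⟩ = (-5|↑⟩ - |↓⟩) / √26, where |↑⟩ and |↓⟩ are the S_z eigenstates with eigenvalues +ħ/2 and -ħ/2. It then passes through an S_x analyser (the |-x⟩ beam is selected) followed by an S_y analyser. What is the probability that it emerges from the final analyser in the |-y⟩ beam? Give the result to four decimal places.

First analyser (S_x): P(|-x⟩) = |⟨-x|ψ⟩|² = 16/52.
After stage 1 the state is |-x⟩; P(|-y⟩) = |⟨-y|-x⟩|² = 1/2.
Joint probability = 16/52 × 1/2 = 0.1538.

0.1538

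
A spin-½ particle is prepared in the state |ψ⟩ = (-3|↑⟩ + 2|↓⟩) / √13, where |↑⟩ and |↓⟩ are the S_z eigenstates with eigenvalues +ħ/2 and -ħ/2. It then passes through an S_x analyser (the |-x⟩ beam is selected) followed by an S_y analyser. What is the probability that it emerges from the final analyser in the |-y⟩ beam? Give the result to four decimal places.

First analyser (S_x): P(|-x⟩) = |⟨-x|ψ⟩|² = 25/26.
After stage 1 the state is |-x⟩; P(|-y⟩) = |⟨-y|-x⟩|² = 1/2.
Joint probability = 25/26 × 1/2 = 0.4808.

0.4808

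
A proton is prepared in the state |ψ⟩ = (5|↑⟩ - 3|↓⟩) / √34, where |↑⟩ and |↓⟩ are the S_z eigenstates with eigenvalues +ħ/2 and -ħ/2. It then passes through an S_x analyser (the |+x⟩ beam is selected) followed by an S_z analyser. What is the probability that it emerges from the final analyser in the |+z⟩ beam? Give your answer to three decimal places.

First analyser (S_x): P(|+x⟩) = |⟨+x|ψ⟩|² = 4/68.
After stage 1 the state is |+x⟩; P(|+z⟩) = |⟨+z|+x⟩|² = 1/2.
Joint probability = 4/68 × 1/2 = 0.029.

0.029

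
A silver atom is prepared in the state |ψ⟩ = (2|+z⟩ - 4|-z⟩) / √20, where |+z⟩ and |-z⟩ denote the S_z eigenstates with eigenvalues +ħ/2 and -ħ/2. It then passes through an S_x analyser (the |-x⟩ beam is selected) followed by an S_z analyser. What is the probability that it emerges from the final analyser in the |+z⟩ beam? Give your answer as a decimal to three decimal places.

0.450

First analyser (S_x): P(|-x⟩) = |⟨-x|ψ⟩|² = 36/40.
After stage 1 the state is |-x⟩; P(|+z⟩) = |⟨+z|-x⟩|² = 1/2.
Joint probability = 36/40 × 1/2 = 0.450.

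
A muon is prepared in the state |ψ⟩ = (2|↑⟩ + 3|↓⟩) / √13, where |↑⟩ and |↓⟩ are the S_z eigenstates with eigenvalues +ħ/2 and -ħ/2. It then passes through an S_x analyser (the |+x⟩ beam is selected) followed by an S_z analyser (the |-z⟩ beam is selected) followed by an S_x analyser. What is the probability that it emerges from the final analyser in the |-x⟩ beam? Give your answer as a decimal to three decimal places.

0.240

First analyser (S_x): P(|+x⟩) = |⟨+x|ψ⟩|² = 25/26.
After stage 1 the state is |+x⟩; P(|-z⟩) = |⟨-z|+x⟩|² = 1/2.
After stage 2 the state is |-z⟩; P(|-x⟩) = |⟨-x|-z⟩|² = 1/2.
Joint probability = 25/26 × 1/2 × 1/2 = 0.240.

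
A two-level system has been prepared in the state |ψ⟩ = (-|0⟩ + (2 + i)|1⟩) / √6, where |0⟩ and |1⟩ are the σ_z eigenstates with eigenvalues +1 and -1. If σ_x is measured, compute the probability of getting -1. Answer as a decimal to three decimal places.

|-x⟩ = (|0⟩ - |1⟩)/√2, so ⟨-x|ψ⟩ = (-3 - i) / (√2·√6).
P = |-3 - i|² / 12 = 10/12.

0.833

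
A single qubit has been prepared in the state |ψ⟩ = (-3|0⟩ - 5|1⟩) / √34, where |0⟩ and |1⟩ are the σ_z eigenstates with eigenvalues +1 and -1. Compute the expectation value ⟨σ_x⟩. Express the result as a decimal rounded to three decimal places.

⟨σ_x⟩ = 2 Re(a* b)/(|a|²+|b|²) with a = -3, b = -5.
a* b = 15, so ⟨σ_x⟩ = 30/34.

0.882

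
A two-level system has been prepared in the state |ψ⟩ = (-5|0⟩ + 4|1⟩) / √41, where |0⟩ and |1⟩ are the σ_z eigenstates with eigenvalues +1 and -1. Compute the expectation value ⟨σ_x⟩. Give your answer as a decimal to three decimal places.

-0.976

⟨σ_x⟩ = 2 Re(a* b)/(|a|²+|b|²) with a = -5, b = 4.
a* b = -20, so ⟨σ_x⟩ = -40/41.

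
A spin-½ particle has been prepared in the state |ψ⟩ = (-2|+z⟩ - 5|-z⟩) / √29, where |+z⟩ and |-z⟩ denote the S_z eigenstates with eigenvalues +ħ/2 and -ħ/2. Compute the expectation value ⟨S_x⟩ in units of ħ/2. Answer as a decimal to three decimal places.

0.690

⟨σ_x⟩ = 2 Re(a* b)/(|a|²+|b|²) with a = -2, b = -5.
a* b = 10, so ⟨σ_x⟩ = 20/29.
⟨S_x⟩ = (ħ/2)·⟨σ_x⟩.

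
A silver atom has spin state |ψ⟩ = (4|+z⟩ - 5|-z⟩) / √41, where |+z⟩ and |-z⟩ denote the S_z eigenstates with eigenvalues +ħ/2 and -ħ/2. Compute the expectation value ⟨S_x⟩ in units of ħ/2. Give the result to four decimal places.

⟨σ_x⟩ = 2 Re(a* b)/(|a|²+|b|²) with a = 4, b = -5.
a* b = -20, so ⟨σ_x⟩ = -40/41.
⟨S_x⟩ = (ħ/2)·⟨σ_x⟩.

-0.9756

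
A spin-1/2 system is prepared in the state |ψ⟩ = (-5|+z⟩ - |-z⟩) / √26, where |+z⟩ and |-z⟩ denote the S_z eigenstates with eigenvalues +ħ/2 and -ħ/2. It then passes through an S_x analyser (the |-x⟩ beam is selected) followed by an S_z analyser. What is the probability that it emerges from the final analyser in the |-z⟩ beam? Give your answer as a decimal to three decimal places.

0.154

First analyser (S_x): P(|-x⟩) = |⟨-x|ψ⟩|² = 16/52.
After stage 1 the state is |-x⟩; P(|-z⟩) = |⟨-z|-x⟩|² = 1/2.
Joint probability = 16/52 × 1/2 = 0.154.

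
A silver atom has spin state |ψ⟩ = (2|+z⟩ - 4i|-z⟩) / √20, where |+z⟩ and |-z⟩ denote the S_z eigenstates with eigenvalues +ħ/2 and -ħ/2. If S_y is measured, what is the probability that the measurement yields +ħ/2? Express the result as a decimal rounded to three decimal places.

|+y⟩ = (|+z⟩ + i|-z⟩)/√2, so ⟨+y|ψ⟩ = (-2) / (√2·√20).
P = |-2|² / 40 = 4/40.

0.100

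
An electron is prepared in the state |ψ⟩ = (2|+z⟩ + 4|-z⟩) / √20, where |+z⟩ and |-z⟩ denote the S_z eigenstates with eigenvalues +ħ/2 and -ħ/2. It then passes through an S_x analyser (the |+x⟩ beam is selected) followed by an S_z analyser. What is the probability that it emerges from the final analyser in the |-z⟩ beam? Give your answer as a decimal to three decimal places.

First analyser (S_x): P(|+x⟩) = |⟨+x|ψ⟩|² = 36/40.
After stage 1 the state is |+x⟩; P(|-z⟩) = |⟨-z|+x⟩|² = 1/2.
Joint probability = 36/40 × 1/2 = 0.450.

0.450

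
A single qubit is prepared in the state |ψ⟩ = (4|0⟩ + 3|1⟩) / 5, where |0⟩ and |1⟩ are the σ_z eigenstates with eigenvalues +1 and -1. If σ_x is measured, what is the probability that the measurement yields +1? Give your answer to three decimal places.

|+x⟩ = (|0⟩ + |1⟩)/√2, so ⟨+x|ψ⟩ = (7) / (√2·5).
P = |7|² / 50 = 49/50.

0.980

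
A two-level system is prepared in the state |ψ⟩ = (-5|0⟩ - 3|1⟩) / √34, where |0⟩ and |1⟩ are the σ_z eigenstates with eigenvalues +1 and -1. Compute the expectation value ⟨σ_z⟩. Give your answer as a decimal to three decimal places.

0.471

⟨σ_z⟩ = |a|² - |b|² divided by |a|²+|b|², with a, b the |0⟩, |1⟩ amplitudes.
= (25 - 9)/34 = 16/34.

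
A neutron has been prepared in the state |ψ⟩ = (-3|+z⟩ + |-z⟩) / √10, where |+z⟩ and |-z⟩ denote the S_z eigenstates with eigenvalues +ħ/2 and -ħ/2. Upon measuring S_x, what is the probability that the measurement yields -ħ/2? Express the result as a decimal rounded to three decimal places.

0.800

|-x⟩ = (|+z⟩ - |-z⟩)/√2, so ⟨-x|ψ⟩ = (-4) / (√2·√10).
P = |-4|² / 20 = 16/20.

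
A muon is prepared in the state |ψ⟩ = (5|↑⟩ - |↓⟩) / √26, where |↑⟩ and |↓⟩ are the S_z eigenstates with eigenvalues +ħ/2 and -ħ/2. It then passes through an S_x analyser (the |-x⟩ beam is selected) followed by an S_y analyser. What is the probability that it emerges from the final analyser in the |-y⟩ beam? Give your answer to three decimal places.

0.346

First analyser (S_x): P(|-x⟩) = |⟨-x|ψ⟩|² = 36/52.
After stage 1 the state is |-x⟩; P(|-y⟩) = |⟨-y|-x⟩|² = 1/2.
Joint probability = 36/52 × 1/2 = 0.346.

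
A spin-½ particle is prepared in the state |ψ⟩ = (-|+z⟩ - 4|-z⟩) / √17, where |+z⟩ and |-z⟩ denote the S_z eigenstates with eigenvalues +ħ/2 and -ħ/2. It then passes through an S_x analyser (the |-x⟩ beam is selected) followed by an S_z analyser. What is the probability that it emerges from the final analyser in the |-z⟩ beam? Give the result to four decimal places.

0.1324

First analyser (S_x): P(|-x⟩) = |⟨-x|ψ⟩|² = 9/34.
After stage 1 the state is |-x⟩; P(|-z⟩) = |⟨-z|-x⟩|² = 1/2.
Joint probability = 9/34 × 1/2 = 0.1324.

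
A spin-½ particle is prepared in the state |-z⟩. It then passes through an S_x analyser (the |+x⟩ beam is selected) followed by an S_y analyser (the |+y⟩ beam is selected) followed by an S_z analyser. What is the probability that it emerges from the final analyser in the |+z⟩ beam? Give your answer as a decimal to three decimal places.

0.125

First analyser (S_x): from |-z⟩, P(|+x⟩) = 1/2.
After stage 1 the state is |+x⟩; P(|+y⟩) = |⟨+y|+x⟩|² = 1/2.
After stage 2 the state is |+y⟩; P(|+z⟩) = |⟨+z|+y⟩|² = 1/2.
Joint probability = 1/2 × 1/2 × 1/2 = 0.125.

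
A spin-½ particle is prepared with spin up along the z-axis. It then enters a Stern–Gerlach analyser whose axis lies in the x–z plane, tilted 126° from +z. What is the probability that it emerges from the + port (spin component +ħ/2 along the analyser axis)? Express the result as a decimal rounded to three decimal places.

For spin-½, the probability of finding spin-up along an axis at angle θ to the initial spin direction is cos²(θ/2); spin-down is sin²(θ/2).
θ = 126°, so P = cos²(63°) ≈ 0.206.

0.206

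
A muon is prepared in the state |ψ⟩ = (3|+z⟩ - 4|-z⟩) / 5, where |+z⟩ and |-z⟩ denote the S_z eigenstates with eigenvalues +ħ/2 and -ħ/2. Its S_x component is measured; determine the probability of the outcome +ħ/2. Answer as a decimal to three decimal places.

0.020

|+x⟩ = (|+z⟩ + |-z⟩)/√2, so ⟨+x|ψ⟩ = (-1) / (√2·5).
P = |-1|² / 50 = 1/50.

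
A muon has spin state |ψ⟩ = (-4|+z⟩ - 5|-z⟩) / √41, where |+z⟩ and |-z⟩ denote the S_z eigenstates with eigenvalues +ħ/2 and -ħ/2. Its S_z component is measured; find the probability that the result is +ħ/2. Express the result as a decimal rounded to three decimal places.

The +ħ/2 outcome corresponds to |+z⟩. Its amplitude in |ψ⟩ is -4/√41.
P = |-4|² / 41 = 16/41.

0.390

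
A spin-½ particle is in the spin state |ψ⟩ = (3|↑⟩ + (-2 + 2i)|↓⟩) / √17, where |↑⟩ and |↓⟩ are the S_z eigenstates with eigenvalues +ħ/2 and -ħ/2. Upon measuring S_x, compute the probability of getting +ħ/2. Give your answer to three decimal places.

|+x⟩ = (|↑⟩ + |↓⟩)/√2, so ⟨+x|ψ⟩ = (1 + 2i) / (√2·√17).
P = |1 + 2i|² / 34 = 5/34.

0.147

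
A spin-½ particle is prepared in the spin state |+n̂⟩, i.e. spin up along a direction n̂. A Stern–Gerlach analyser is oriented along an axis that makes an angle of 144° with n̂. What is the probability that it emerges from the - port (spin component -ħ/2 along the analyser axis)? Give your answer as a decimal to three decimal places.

0.905

For spin-½, the probability of finding spin-up along an axis at angle θ to the initial spin direction is cos²(θ/2); spin-down is sin²(θ/2).
θ = 144°, so P = sin²(72°) ≈ 0.905.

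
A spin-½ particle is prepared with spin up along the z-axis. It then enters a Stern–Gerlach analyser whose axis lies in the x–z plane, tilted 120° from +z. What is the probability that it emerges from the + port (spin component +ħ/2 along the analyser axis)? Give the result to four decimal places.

For spin-½, the probability of finding spin-up along an axis at angle θ to the initial spin direction is cos²(θ/2); spin-down is sin²(θ/2).
θ = 120°, so P = cos²(60°) ≈ 0.2500.

0.2500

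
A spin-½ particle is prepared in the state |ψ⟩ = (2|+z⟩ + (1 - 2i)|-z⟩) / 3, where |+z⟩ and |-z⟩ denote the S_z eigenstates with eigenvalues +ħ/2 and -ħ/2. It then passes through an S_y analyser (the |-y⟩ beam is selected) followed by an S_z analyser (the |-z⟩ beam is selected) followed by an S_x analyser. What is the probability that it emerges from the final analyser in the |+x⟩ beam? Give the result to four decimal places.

First analyser (S_y): P(|-y⟩) = |⟨-y|ψ⟩|² = 17/18.
After stage 1 the state is |-y⟩; P(|-z⟩) = |⟨-z|-y⟩|² = 1/2.
After stage 2 the state is |-z⟩; P(|+x⟩) = |⟨+x|-z⟩|² = 1/2.
Joint probability = 17/18 × 1/2 × 1/2 = 0.2361.

0.2361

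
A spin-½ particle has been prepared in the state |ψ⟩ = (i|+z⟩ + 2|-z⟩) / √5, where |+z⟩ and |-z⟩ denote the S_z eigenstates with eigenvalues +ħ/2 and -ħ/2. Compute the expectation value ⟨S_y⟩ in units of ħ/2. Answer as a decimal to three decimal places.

⟨σ_y⟩ = 2 Im(a* b)/(|a|²+|b|²) with a = i, b = 2.
a* b = -2i, so ⟨σ_y⟩ = -4/5.
⟨S_y⟩ = (ħ/2)·⟨σ_y⟩.

-0.800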